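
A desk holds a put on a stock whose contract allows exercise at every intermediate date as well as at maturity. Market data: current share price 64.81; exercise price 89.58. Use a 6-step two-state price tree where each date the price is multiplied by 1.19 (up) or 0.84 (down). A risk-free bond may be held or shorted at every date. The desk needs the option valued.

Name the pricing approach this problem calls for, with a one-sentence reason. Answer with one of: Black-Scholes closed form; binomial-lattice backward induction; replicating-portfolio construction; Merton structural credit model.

framework: binomial-lattice backward induction

Key observation: with exercise allowed before expiry on a discrete up/down model (6 steps from spot 64.81), the strike-89.58 put's value must be rolled back through the tree testing early exercise at each node.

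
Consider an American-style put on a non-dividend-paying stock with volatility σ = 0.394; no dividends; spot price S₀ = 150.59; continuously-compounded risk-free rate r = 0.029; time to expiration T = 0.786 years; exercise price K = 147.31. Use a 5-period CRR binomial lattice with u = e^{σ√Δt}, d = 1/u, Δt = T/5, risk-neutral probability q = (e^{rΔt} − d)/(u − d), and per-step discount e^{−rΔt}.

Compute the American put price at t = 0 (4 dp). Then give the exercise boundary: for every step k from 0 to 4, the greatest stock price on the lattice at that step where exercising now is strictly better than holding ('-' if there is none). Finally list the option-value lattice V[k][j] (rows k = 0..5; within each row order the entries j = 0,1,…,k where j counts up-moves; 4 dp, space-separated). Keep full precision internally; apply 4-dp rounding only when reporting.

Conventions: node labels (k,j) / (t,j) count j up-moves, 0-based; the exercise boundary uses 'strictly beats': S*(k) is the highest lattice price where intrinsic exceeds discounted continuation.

Δt=0.15720  u=1.16908  d=0.85538  q=0.47559  discount=0.99545
step 5 (expiry): payoffs max(K−S,0) = 78.3528 53.0633 18.4990 0.0000 0.0000 0.0000
step 4: (k=4,j=0): S=80.6163, K−S=66.6937, hold=66.0236 ⇒ V=66.6937 exercise | (k=4,j=1): S=110.1817, K−S=37.1283, hold=36.4582 ⇒ V=37.1283 exercise | (k=4,j=2): S=150.5900, K−S=0.0000, hold=9.6569 ⇒ V=9.6569 continue | (k=4,j=3): S=205.8177, K−S=0.0000, hold=0.0000 ⇒ V=0.0000 continue | (k=4,j=4): S=281.2997, K−S=0.0000, hold=0.0000 ⇒ V=0.0000 continue  boundary S*=110.1817
step 3: (k=3,j=0): S=94.2467, K−S=53.0633, hold=52.3932 ⇒ V=53.0633 exercise | (k=3,j=1): S=128.8110, K−S=18.4990, hold=23.9537 ⇒ V=23.9537 continue | (k=3,j=2): S=176.0514, K−S=0.0000, hold=5.0411 ⇒ V=5.0411 continue | (k=3,j=3): S=240.6168, K−S=0.0000, hold=0.0000 ⇒ V=0.0000 continue  boundary S*=94.2467
step 2: (k=2,j=0): S=110.1817, K−S=37.1283, hold=39.0406 ⇒ V=39.0406 continue | (k=2,j=1): S=150.5900, K−S=0.0000, hold=14.8910 ⇒ V=14.8910 continue | (k=2,j=2): S=205.8177, K−S=0.0000, hold=2.6316 ⇒ V=2.6316 continue  boundary S*=-
step 1: (k=1,j=0): S=128.8110, K−S=18.4990, hold=27.4300 ⇒ V=27.4300 continue | (k=1,j=1): S=176.0514, K−S=0.0000, hold=9.0193 ⇒ V=9.0193 continue  boundary S*=-
step 0: (k=0,j=0): S=150.5900, K−S=0.0000, hold=18.5891 ⇒ V=18.5891 continue  boundary S*=-

price = 18.5891
boundary = - - - 94.2467 110.1817
tree:
18.5891
27.4300 9.0193
39.0406 14.8910 2.6316
53.0633 23.9537 5.0411 0.0000
66.6937 37.1283 9.6569 0.0000 0.0000
78.3528 53.0633 18.4990 0.0000 0.0000 0.0000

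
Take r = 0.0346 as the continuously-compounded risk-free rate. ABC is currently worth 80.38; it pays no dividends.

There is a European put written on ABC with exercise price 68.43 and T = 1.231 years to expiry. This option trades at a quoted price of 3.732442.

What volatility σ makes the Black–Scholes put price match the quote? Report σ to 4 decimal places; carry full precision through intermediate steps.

sigma = 0.2909

At σ = 0.2909 the Black–Scholes value reproduces the quote:
σ√T = 0.2909·√1.231 = 0.322755
d₁ = (ln(S/K) + (r+σ²/2)T) / (σ√T) = (ln(80.38/68.43) + (0.0346+0.2909²/2)·1.231) / 0.322755 = (0.160954 + 0.094678) / 0.322755 = 0.792032
d₂ = d₁ − σ√T = 0.792032 − 0.322755 = 0.469277
e^{−rT} = 0.958302
N(−d₁) = 0.214171,  N(−d₂) = 0.319436
V = K·e^{−rT}·N(−d₂) − S·N(−d₁) = 20.947518 − 17.215076 = 3.732442 (equal to the quote); since ∂V/∂σ > 0 for all σ, the implied volatility is unique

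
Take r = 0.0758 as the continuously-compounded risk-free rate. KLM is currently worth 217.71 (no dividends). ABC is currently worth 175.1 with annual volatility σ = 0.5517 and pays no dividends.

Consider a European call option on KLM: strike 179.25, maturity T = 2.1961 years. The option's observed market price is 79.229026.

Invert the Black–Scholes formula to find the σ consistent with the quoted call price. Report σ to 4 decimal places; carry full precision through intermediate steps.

sigma = 0.3496

At σ = 0.3496 the Black–Scholes value reproduces the quote:
σ√T = 0.3496·√2.1961 = 0.518081
d₁ = (ln(S/K) + (r+σ²/2)T) / (σ√T) = (ln(217.71/179.25) + (0.0758+0.3496²/2)·2.1961) / 0.518081 = (0.194382 + 0.300668) / 0.518081 = 0.955547
d₂ = d₁ − σ√T = 0.955547 − 0.518081 = 0.437466
e^{−rT} = 0.846653
N(d₁) = 0.830349,  N(d₂) = 0.669113
V = S·N(d₁) − K·e^{−rT}·N(d₂) = 180.775386 − 101.546360 = 79.229026 (matching the quote); vega is positive throughout, so no other σ reproduces this price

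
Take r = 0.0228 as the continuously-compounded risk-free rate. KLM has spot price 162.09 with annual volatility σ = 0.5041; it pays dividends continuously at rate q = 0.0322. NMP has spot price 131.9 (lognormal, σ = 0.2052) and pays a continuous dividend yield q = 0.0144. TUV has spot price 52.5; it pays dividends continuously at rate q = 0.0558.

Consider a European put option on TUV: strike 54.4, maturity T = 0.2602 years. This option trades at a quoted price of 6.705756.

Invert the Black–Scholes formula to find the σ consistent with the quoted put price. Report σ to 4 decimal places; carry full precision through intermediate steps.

sigma = 0.5085

At σ = 0.5085 the Black–Scholes value reproduces the quote:
σ√T = 0.5085·√0.2602 = 0.259385
d₁ = (ln(S/K) + (r−q+σ²/2)T) / (σ√T) = (ln(52.5/54.4) + (0.0228−0.0558+0.5085²/2)·0.2602) / 0.259385 = (-0.035551 + 0.025054) / 0.259385 = -0.040470
d₂ = d₁ − σ√T = -0.040470 − 0.259385 = -0.299855
e^{−rT} = 0.994085
e^{−qT} = 0.985586
N(−d₁) = 0.516141,  N(−d₂) = 0.617856
V = K·e^{−rT}·N(−d₂) − S·e^{−qT}·N(−d₁) = 33.412561 − 26.706805 = 6.705756 (equal to the quote); since ∂V/∂σ > 0 for all σ, the implied volatility is unique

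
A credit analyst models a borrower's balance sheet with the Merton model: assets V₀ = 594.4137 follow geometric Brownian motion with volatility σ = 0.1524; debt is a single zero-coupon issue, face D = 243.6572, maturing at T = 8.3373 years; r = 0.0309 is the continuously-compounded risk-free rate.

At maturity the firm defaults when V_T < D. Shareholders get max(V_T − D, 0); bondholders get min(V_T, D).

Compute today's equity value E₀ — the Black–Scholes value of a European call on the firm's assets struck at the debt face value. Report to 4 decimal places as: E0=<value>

Equity is a call on the firm's assets struck at D = 243.6572:
d₁ = [ln(V₀/D) + (r + σ²/2)T] / (σ√T)
   = [ln(594.4137/243.6572) + (0.0309 + 0.5·0.1524²)·8.3373] / (0.1524·√8.3373)
   = [0.891813 + 0.354443] / 0.440046 = 2.832106
d₂ = d₁ − σ√T = 2.832106 − 0.440046 = 2.392061
N(d₁) = 0.997688,  N(d₂) = 0.991623,  e^(−rT) = 0.772887
E₀ = V₀·N(d₁) − D·e^(−rT)·N(d₂)
   = 594.4137·0.997688 − 243.6572·0.772887·0.991623 = 406.297446

E0=406.2974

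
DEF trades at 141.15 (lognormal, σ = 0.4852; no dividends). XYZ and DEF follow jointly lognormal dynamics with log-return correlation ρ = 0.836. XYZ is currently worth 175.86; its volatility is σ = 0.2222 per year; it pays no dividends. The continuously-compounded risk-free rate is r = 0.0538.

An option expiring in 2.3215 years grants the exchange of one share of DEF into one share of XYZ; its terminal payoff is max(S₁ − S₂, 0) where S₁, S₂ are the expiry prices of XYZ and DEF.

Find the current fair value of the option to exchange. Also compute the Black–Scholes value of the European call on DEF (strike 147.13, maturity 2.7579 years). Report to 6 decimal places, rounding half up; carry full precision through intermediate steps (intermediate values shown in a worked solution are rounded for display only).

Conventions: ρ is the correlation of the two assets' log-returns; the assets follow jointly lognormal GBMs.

σ_eff = √(σ₁² + σ₂² − 2ρσ₁σ₂) = √(0.2222² + 0.4852² − 2·0.836·0.2222·0.4852) = 0.323313
d₁ = (ln(S₁/S₂) + (q₂ − q₁ + σ_eff²/2)T) / (σ_eff√T) = (ln(175.86/141.15) + (0.0 − 0.0 + 0.052266)·2.3215) / 0.492615 = 0.692630
d₂ = d₁ − σ_eff√T = 0.692630 − 0.492615 = 0.200015
N(d₁) = 0.755729,  N(d₂) = 0.579266
V = S₁·e^{−q₁T}·N(d₁) − S₂·e^{−q₂T}·N(d₂) = 132.902522 − 81.763363 = 51.139159
[vanilla: DEF call K=147.13]
σ√T = 0.4852·√2.7579 = 0.805768
d₁ = (ln(S/K) + (r+σ²/2)T) / (σ√T) = (ln(141.15/147.13) + (0.0538+0.4852²/2)·2.7579) / 0.805768 = (-0.041493 + 0.473006) / 0.805768 = 0.535530
d₂ = d₁ − σ√T = 0.535530 − 0.805768 = -0.270238
e^{−rT} = 0.862108
N(d₁) = 0.703858,  N(d₂) = 0.393488
price = S·N(d₁) − K·e^{−rT}·N(d₂) = 99.349582 − 49.910825 = 49.438757

exchange price = 51.139159
price(DEF call K=147.13) = 49.438757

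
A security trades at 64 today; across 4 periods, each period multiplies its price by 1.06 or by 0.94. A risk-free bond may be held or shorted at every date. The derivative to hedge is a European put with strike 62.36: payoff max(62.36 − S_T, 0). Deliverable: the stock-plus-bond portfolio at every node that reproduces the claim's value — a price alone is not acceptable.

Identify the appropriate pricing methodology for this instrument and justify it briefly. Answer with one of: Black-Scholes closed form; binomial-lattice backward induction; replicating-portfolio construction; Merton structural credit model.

framework: replicating-portfolio construction

Key observation: the mandate to exhibit the hedge at every date and state singles out the replicating-portfolio construction on the 4-period tree with factors 1.06 and 0.94 from 64.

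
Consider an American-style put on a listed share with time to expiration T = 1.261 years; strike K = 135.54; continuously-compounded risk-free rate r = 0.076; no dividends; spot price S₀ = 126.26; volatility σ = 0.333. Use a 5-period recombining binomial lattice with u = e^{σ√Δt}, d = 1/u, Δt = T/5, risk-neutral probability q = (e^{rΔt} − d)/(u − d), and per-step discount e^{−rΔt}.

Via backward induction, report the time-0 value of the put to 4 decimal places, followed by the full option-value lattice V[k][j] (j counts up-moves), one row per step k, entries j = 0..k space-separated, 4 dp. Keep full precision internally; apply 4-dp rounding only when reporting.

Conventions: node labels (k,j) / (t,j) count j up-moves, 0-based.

price = 19.1109
tree:
19.1109
30.0171 9.5932
45.1728 16.9204 3.0770
59.0890 28.7235 6.4788 0.0000
70.8621 45.1728 13.6416 0.0000 0.0000
80.8222 59.0890 28.7235 0.0000 0.0000 0.0000

Δt=0.25220, u=1.18203, d=0.84600, q=0.51588, disc=e^(-rΔt)=0.98102
k=5 terminal: V=max(K-S,0) → 80.8222 59.0890 28.7235 0.0000 0.0000 0.0000
k=4: j=0 S=64.6779 intr=70.8621 cont=68.2889 V=70.8621[EX]; j=1 S=90.3672 intr=45.1728 cont=42.5996 V=45.1728[EX]; j=2 S=126.2600 intr=9.2800 cont=13.6416 V=13.6416[hold]; j=3 S=176.4090 intr=0.0000 cont=0.0000 V=0.0000[hold]; j=4 S=246.4766 intr=0.0000 cont=0.0000 V=0.0000[hold]
k=3: j=0 S=76.4510 intr=59.0890 cont=56.5158 V=59.0890[EX]; j=1 S=106.8165 intr=28.7235 cont=28.3577 V=28.7235[EX]; j=2 S=149.2428 intr=0.0000 cont=6.4788 V=6.4788[hold]; j=3 S=208.5203 intr=0.0000 cont=0.0000 V=0.0000[hold]
k=2: j=0 S=90.3672 intr=45.1728 cont=42.5996 V=45.1728[EX]; j=1 S=126.2600 intr=9.2800 cont=16.9204 V=16.9204[hold]; j=2 S=176.4090 intr=0.0000 cont=3.0770 V=3.0770[hold]
k=1: j=0 S=106.8165 intr=28.7235 cont=30.0171 V=30.0171[hold]; j=1 S=149.2428 intr=0.0000 cont=9.5932 V=9.5932[hold]
k=0: j=0 S=126.2600 intr=9.2800 cont=19.1109 V=19.1109[hold]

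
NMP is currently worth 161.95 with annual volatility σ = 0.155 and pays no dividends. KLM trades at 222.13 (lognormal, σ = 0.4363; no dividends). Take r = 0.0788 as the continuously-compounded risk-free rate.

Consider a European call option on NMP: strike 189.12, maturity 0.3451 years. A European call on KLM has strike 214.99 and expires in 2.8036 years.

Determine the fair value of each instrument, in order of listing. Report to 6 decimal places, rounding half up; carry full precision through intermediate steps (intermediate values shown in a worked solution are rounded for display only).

[NMP call K=189.12]
σ√T = 0.155·√0.3451 = 0.091055
d₁ = (ln(S/K) + (r+σ²/2)T) / (σ√T) = (ln(161.95/189.12) + (0.0788+0.155²/2)·0.3451) / 0.091055 = (-0.155094 + 0.031339) / 0.091055 = -1.359119
d₂ = d₁ − σ√T = -1.359119 − 0.091055 = -1.450174
e^{−rT} = 0.973173
N(d₁) = 0.087054,  N(d₂) = 0.073505
price = S·N(d₁) − K·e^{−rT}·N(d₂) = 14.098465 − 13.528327 = 0.570139
[KLM call K=214.99]
σ√T = 0.4363·√2.8036 = 0.730539
d₁ = (ln(S/K) + (r+σ²/2)T) / (σ√T) = (ln(222.13/214.99) + (0.0788+0.4363²/2)·2.8036) / 0.730539 = (0.032671 + 0.487767) / 0.730539 = 0.712404
d₂ = d₁ − σ√T = 0.712404 − 0.730539 = -0.018135
e^{−rT} = 0.801778
N(d₁) = 0.761893,  N(d₂) = 0.492766
price = S·N(d₁) − K·e^{−rT}·N(d₂) = 169.239190 − 84.940072 = 84.299117

price(NMP call K=189.12) = 0.570139
price(KLM call K=214.99) = 84.299117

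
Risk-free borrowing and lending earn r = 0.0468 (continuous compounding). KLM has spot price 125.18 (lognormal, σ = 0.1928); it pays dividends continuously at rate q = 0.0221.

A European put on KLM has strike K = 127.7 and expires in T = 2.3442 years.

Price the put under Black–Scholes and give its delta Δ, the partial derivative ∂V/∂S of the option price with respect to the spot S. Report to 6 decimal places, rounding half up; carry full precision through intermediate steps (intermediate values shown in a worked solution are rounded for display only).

price = 11.584955
Δ = -0.371437

σ√T = 0.1928·√2.3442 = 0.295192
d₁ = (ln(S/K) + (r−q+σ²/2)T) / (σ√T) = (ln(125.18/127.7) + (0.0468−0.0221+0.1928²/2)·2.3442) / 0.295192 = (-0.019931 + 0.101471) / 0.295192 = 0.276226
d₂ = d₁ − σ√T = 0.276226 − 0.295192 = -0.018965
e^{−rT} = 0.896095
e^{−qT} = 0.949512
N(−d₁) = 0.391187,  N(−d₂) = 0.507566
Put price V = K·e^{−rT}·N(−d₂) − S·e^{−qT}·N(−d₁) = 58.081430 − 46.496475 = 11.584955
Δ = −e^{−qT}·N(−d₁) = -0.371437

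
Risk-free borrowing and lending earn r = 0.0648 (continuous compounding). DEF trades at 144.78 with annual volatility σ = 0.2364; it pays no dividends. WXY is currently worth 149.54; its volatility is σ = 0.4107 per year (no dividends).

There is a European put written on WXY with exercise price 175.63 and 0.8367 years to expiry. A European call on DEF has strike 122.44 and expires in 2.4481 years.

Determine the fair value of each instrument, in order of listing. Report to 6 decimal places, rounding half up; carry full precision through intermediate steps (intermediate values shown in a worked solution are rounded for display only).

[WXY put K=175.63]
σ√T = 0.4107·√0.8367 = 0.375673
d₁ = (ln(S/K) + (r+σ²/2)T) / (σ√T) = (ln(149.54/175.63) + (0.0648+0.4107²/2)·0.8367) / 0.375673 = (-0.160816 + 0.124783) / 0.375673 = -0.095915
d₂ = d₁ − σ√T = -0.095915 − 0.375673 = -0.471587
e^{−rT} = 0.947225
N(−d₁) = 0.538206,  N(−d₂) = 0.681389
price = K·e^{−rT}·N(−d₂) − S·N(−d₁) = 113.356737 − 80.483290 = 32.873447
[DEF call K=122.44]
σ√T = 0.2364·√2.4481 = 0.369881
d₁ = (ln(S/K) + (r+σ²/2)T) / (σ√T) = (ln(144.78/122.44) + (0.0648+0.2364²/2)·2.4481) / 0.369881 = (0.167594 + 0.227043) / 0.369881 = 1.066930
d₂ = d₁ − σ√T = 1.066930 − 0.369881 = 0.697049
e^{−rT} = 0.853306
N(d₁) = 0.856998,  N(d₂) = 0.757114
price = S·N(d₁) − K·e^{−rT}·N(d₂) = 124.076205 − 79.102354 = 44.973852

price(WXY put K=175.63) = 32.873447
price(DEF call K=122.44) = 44.973852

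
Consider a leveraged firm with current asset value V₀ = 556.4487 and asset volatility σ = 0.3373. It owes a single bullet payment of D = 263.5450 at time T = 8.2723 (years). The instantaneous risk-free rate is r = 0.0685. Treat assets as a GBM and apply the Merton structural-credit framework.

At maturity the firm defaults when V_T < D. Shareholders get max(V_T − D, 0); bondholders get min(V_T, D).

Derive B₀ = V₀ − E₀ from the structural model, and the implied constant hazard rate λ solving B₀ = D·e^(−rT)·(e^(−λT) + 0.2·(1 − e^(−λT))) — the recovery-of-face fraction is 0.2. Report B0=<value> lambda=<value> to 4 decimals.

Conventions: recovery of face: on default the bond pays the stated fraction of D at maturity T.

With assets at 556.4487 and a single debt payment of 263.5450 at 8.2723 years:
d₁ = [ln(V₀/D) + (r + σ²/2)T] / (σ√T)
   = [ln(556.4487/263.5450) + (0.0685 + 0.5·0.3373²)·8.2723] / (0.3373·√8.2723)
   = [0.747351 + 1.037228] / 0.970129 = 1.839527
d₂ = d₁ − σ√T = 1.839527 − 0.970129 = 0.869398
N(d₁) = 0.967081,  N(d₂) = 0.807685,  e^(−rT) = 0.567422
E₀ = V₀·N(d₁) − D·e^(−rT)·N(d₂)
   = 556.4487·0.967081 − 263.5450·0.567422·0.807685 = 417.348865
B₀ = V₀ − E₀ = 556.4487 − 417.348865 = 139.099835
e^(−λT) = (B₀·e^(rT)/D − 0.2)/(1 − 0.2) = (139.0998·1.762358/263.5450 − 0.2)/0.8 = 0.91272179
λ = −ln(0.91272179)/8.2723 = 0.011040

B0=139.0998 lambda=0.0110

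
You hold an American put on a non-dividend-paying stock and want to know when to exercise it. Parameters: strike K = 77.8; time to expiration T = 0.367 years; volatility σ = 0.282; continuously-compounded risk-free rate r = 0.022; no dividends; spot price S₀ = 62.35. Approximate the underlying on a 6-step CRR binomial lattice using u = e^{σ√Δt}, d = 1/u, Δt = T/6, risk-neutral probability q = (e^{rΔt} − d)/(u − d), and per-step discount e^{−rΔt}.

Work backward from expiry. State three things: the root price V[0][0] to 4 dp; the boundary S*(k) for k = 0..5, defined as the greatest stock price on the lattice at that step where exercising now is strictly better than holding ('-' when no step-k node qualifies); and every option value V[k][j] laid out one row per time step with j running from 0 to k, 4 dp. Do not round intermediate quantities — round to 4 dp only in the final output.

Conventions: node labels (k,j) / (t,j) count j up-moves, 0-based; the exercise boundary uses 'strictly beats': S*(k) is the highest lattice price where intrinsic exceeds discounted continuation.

Δt=0.06117, u=1.07223, d=0.93263, q=0.49222, disc=e^(-rΔt)=0.99866
k=6 terminal: V=max(K-S,0) → 36.7701 30.6286 23.5677 15.4500 6.1171 0.0000 0.0000
k=5: j=0 S=43.9936 intr=33.8064 cont=33.7018 V=33.8064[EX]; j=1 S=50.5788 intr=27.2212 cont=27.1166 V=27.2212[EX]; j=2 S=58.1496 intr=19.6504 cont=19.5457 V=19.6504[EX]; j=3 S=66.8538 intr=10.9462 cont=10.8416 V=10.9462[EX]; j=4 S=76.8608 intr=0.9392 cont=3.1020 V=3.1020[hold]; j=5 S=88.3657 intr=0.0000 cont=0.0000 V=0.0000[hold]  S*(5)=66.8538
k=4: j=0 S=47.1714 intr=30.6286 cont=30.5240 V=30.6286[EX]; j=1 S=54.2323 intr=23.5677 cont=23.4631 V=23.5677[EX]; j=2 S=62.3500 intr=15.4500 cont=15.3454 V=15.4500[EX]; j=3 S=71.6829 intr=6.1171 cont=7.0756 V=7.0756[hold]; j=4 S=82.4127 intr=0.0000 cont=1.5730 V=1.5730[hold]  S*(4)=62.3500
k=3: j=0 S=50.5788 intr=27.2212 cont=27.1166 V=27.2212[EX]; j=1 S=58.1496 intr=19.6504 cont=19.5457 V=19.6504[EX]; j=2 S=66.8538 intr=10.9462 cont=11.3128 V=11.3128[hold]; j=3 S=76.8608 intr=0.9392 cont=4.3613 V=4.3613[hold]  S*(3)=58.1496
k=2: j=0 S=54.2323 intr=23.5677 cont=23.4631 V=23.5677[EX]; j=1 S=62.3500 intr=15.4500 cont=15.5255 V=15.5255[hold]; j=2 S=71.6829 intr=6.1171 cont=7.8805 V=7.8805[hold]  S*(2)=54.2323
k=1: j=0 S=58.1496 intr=19.6504 cont=19.5829 V=19.6504[EX]; j=1 S=66.8538 intr=10.9462 cont=11.7467 V=11.7467[hold]  S*(1)=58.1496
k=0: j=0 S=62.3500 intr=15.4500 cont=15.7389 V=15.7389[hold]  S*(0)=-

price = 15.7389
boundary = - 58.1496 54.2323 58.1496 62.3500 66.8538
tree:
15.7389
19.6504 11.7467
23.5677 15.5255 7.8805
27.2212 19.6504 11.3128 4.3613
30.6286 23.5677 15.4500 7.0756 1.5730
33.8064 27.2212 19.6504 10.9462 3.1020 0.0000
36.7701 30.6286 23.5677 15.4500 6.1171 0.0000 0.0000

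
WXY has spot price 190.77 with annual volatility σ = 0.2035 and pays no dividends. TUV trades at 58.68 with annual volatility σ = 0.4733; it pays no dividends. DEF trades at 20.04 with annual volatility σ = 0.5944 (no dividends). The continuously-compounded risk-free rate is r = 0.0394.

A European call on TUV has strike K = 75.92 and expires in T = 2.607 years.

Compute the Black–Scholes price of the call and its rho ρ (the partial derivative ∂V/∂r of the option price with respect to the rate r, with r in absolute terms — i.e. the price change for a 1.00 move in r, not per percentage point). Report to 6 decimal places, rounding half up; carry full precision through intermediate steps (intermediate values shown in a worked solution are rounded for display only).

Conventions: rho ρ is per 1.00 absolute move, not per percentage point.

price = 14.379957
ρ = 49.894092

σ√T = 0.4733·√2.607 = 0.764200
d₁ = (ln(S/K) + (r+σ²/2)T) / (σ√T) = (ln(58.68/75.92) + (0.0394+0.4733²/2)·2.607) / 0.764200 = (-0.257581 + 0.394717) / 0.764200 = 0.179450
d₂ = d₁ − σ√T = 0.179450 − 0.764200 = -0.584750
e^{−rT} = 0.902383
N(d₁) = 0.571208,  N(d₂) = 0.279358
Call price V = S·N(d₁) − K·e^{−rT}·N(d₂) = 33.518466 − 19.138509 = 14.379957
ρ = K·T·e^{−rT}·N(d₂) = 49.894092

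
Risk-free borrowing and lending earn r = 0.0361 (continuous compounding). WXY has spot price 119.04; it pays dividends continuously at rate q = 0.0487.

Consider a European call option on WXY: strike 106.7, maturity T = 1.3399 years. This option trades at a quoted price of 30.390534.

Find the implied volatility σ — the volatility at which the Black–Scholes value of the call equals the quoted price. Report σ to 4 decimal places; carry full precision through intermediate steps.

At σ = 0.5191 the Black–Scholes value reproduces the quote:
σ√T = 0.5191·√1.3399 = 0.600879
d₁ = (ln(S/K) + (r−q+σ²/2)T) / (σ√T) = (ln(119.04/106.7) + (0.0361−0.0487+0.5191²/2)·1.3399) / 0.600879 = (0.109438 + 0.163645) / 0.600879 = 0.454473
d₂ = d₁ − σ√T = 0.454473 − 0.600879 = -0.146406
e^{−rT} = 0.952781
e^{−qT} = 0.936830
N(d₁) = 0.675256,  N(d₂) = 0.441800
V = S·e^{−qT}·N(d₁) − K·e^{−rT}·N(d₂) = 75.304728 − 44.914194 = 30.390534 (the quoted price), and the Black–Scholes price is strictly increasing in σ, so σ is unique

sigma = 0.5191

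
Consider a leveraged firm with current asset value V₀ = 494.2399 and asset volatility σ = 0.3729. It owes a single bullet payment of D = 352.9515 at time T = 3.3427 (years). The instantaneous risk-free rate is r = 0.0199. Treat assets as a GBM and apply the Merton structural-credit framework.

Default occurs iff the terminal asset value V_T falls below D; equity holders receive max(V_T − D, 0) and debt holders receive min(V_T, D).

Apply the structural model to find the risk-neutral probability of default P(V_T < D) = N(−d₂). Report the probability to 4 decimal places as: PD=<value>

Apply the equity-as-call identities (strike 352.9515, horizon 3.3427 years):
d₁ = [ln(V₀/D) + (r + σ²/2)T] / (σ√T)
   = [ln(494.2399/352.9515) + (0.0199 + 0.5·0.3729²)·3.3427] / (0.3729·√3.3427)
   = [0.336690 + 0.298928] / 0.681775 = 0.932300
d₂ = d₁ − σ√T = 0.932300 − 0.681775 = 0.250525
risk-neutral PD = N(−d₂) = N(-0.250525) = 0.401091

PD=0.4011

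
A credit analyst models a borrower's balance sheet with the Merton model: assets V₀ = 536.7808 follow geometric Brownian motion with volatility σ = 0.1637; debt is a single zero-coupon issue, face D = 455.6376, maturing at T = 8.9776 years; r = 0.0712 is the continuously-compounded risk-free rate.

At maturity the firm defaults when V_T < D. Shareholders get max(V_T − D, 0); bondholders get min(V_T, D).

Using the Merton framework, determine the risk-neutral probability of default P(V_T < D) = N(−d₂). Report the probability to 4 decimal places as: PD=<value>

Equity is a call on the firm's assets struck at D = 455.6376:
d₁ = [ln(V₀/D) + (r + σ²/2)T] / (σ√T)
   = [ln(536.7808/455.6376) + (0.0712 + 0.5·0.1637²)·8.9776] / (0.1637·√8.9776)
   = [0.163892 + 0.759495] / 0.490488 = 1.882586
d₂ = d₁ − σ√T = 1.882586 − 0.490488 = 1.392097
risk-neutral PD = N(−d₂) = N(-1.392097) = 0.081946

PD=0.0819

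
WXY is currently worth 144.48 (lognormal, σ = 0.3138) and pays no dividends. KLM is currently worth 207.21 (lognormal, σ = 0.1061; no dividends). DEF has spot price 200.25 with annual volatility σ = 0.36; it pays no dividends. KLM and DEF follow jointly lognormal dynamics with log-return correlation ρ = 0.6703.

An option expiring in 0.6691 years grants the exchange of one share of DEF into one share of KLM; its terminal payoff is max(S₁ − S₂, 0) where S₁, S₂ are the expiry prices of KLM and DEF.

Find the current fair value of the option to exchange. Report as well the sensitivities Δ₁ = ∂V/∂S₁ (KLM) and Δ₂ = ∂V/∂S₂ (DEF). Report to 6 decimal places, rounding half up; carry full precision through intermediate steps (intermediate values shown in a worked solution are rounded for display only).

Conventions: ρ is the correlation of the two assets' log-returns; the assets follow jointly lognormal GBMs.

σ_eff = √(σ₁² + σ₂² − 2ρσ₁σ₂) = √(0.1061² + 0.36² − 2·0.6703·0.1061·0.36) = 0.299419
d₁ = (ln(S₁/S₂) + (q₂ − q₁ + σ_eff²/2)T) / (σ_eff√T) = (ln(207.21/200.25) + (0.0 − 0.0 + 0.044826)·0.6691) / 0.244920 = 0.261959
d₂ = d₁ − σ_eff√T = 0.261959 − 0.244920 = 0.017039
N(d₁) = 0.603324,  N(d₂) = 0.506797
V = S₁·e^{−q₁T}·N(d₁) − S₂·e^{−q₂T}·N(d₂) = 125.014685 − 101.486159 = 23.528527
Key observation: no risk-free rate is needed — with the second asset as numeraire the exchange option is a call on the ratio S₁/S₂, and r cancels out of the value.
Δ₁ = e^{−q₁T}·N(d₁) = 0.603324;  Δ₂ = −e^{−q₂T}·N(d₂) = -0.506797

exchange price = 23.528527
Δ1 = 0.603324
Δ2 = -0.506797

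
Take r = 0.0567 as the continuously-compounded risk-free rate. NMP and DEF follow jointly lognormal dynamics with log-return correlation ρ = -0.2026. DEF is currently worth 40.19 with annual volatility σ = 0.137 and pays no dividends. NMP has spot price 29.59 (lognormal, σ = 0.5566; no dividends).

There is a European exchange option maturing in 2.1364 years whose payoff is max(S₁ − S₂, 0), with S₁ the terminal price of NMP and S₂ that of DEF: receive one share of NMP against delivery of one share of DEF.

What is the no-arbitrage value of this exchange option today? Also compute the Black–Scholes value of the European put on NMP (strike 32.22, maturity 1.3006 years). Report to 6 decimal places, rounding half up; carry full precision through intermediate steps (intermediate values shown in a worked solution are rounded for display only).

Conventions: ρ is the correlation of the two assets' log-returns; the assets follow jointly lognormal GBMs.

exchange price = 7.181634
price(NMP put K=32.22) = 7.582483

σ_eff = √(σ₁² + σ₂² − 2ρσ₁σ₂) = √(0.5566² + 0.137² − 2·-0.2026·0.5566·0.137) = 0.599559
d₁ = (ln(S₁/S₂) + (q₂ − q₁ + σ_eff²/2)T) / (σ_eff√T) = (ln(29.59/40.19) + (0.0 − 0.0 + 0.179735)·2.1364) / 0.876341 = 0.088784
d₂ = d₁ − σ_eff√T = 0.088784 − 0.876341 = -0.787557
N(d₁) = 0.535373,  N(d₂) = 0.215478
V = S₁·e^{−q₁T}·N(d₁) − S₂·e^{−q₂T}·N(d₂) = 15.841692 − 8.660058 = 7.181634
[vanilla: NMP put K=32.22]
σ√T = 0.5566·√1.3006 = 0.634768
d₁ = (ln(S/K) + (r+σ²/2)T) / (σ√T) = (ln(29.59/32.22) + (0.0567+0.5566²/2)·1.3006) / 0.634768 = (-0.085151 + 0.275209) / 0.634768 = 0.299414
d₂ = d₁ − σ√T = 0.299414 − 0.634768 = -0.335354
e^{−rT} = 0.928909
N(−d₁) = 0.382312,  N(−d₂) = 0.631321
price = K·e^{−rT}·N(−d₂) − S·N(−d₁) = 18.895100 − 11.312616 = 7.582483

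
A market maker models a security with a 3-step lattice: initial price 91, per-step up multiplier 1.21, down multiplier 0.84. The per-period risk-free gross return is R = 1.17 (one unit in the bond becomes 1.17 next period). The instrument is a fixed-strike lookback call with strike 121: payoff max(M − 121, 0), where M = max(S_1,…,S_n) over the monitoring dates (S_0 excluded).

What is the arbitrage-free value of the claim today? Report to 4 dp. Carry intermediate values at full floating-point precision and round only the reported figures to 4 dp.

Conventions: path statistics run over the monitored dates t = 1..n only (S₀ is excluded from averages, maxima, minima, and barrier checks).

Under the martingale measure an up-move has probability p* = 0.8919; value the claim as the probability-weighted average of per-path payoffs, discounted 3 periods at R = 1.17.
Enumerate all 2^3 = 8 price paths (U = up ×1.21, D = down ×0.84); each path with k up-moves has probability p*^k·(1−p*)^(3−k).
DDD: M=76.4400, payoff=0.0000, prob=0.001263
UDD: M=110.1100, payoff=0.0000, prob=0.010424
DUD: M=92.4924, payoff=0.0000, prob=0.010424
UUD: M=133.2331, payoff=12.2331, prob=0.085997
DDU: M=77.6936, payoff=0.0000, prob=0.010424
UDU: M=111.9158, payoff=0.0000, prob=0.085997
DUU: M=111.9158, payoff=0.0000, prob=0.085997
UUU: M=161.2121, payoff=40.2121, prob=0.709474
Price = Σ prob·payoff / R^3 = 29.581424 / 1.601613 = 18.4698

price = 18.4698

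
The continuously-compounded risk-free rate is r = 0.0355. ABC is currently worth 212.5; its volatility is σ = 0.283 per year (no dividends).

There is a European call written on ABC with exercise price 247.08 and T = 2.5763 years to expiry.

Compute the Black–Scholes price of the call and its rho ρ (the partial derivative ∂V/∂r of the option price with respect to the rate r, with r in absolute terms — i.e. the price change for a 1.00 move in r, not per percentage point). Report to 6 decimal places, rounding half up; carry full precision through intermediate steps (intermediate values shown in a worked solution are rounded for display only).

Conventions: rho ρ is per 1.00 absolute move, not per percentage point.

σ√T = 0.283·√2.5763 = 0.454239
d₁ = (ln(S/K) + (r+σ²/2)T) / (σ√T) = (ln(212.5/247.08) + (0.0355+0.283²/2)·2.5763) / 0.454239 = (-0.150770 + 0.194625) / 0.454239 = 0.096546
d₂ = d₁ − σ√T = 0.096546 − 0.454239 = -0.357693
e^{−rT} = 0.912599
N(d₁) = 0.538457,  N(d₂) = 0.360287
Call price V = S·N(d₁) − K·e^{−rT}·N(d₂) = 114.422037 − 81.239204 = 33.182833
ρ = K·T·e^{−rT}·N(d₂) = 209.296561

price = 33.182833
ρ = 209.296561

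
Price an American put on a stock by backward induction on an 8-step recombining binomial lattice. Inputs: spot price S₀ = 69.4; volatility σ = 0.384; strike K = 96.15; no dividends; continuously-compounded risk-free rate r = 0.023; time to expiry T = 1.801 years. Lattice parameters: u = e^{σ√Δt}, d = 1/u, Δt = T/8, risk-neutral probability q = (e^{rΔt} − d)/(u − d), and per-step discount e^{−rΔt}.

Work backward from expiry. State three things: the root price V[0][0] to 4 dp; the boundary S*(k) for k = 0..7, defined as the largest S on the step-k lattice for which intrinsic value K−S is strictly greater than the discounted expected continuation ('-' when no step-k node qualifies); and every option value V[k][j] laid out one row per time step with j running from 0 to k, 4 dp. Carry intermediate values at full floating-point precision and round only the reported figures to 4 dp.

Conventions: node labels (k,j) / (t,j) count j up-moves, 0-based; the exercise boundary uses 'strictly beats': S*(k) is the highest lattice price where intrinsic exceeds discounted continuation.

Δt=0.22512  u=1.19985  d=0.83344  q=0.46874  discount=0.99484
step 8 (expiry): payoffs max(K−S,0) = 79.9938 72.8908 62.6651 47.9436 26.7500 0.0000 0.0000 0.0000 0.0000
step 7: (k=7,j=0): S=19.3851, K−S=76.7649, hold=76.2684 ⇒ V=76.7649 exercise | (k=7,j=1): S=27.9076, K−S=68.2424, hold=67.7459 ⇒ V=68.2424 exercise | (k=7,j=2): S=40.1770, K−S=55.9730, hold=55.4765 ⇒ V=55.9730 exercise | (k=7,j=3): S=57.8405, K−S=38.3095, hold=37.8129 ⇒ V=38.3095 exercise | (k=7,j=4): S=83.2697, K−S=12.8803, hold=14.1377 ⇒ V=14.1377 continue | (k=7,j=5): S=119.8787, K−S=0.0000, hold=0.0000 ⇒ V=0.0000 continue | (k=7,j=6): S=172.5826, K−S=0.0000, hold=0.0000 ⇒ V=0.0000 continue | (k=7,j=7): S=248.4574, K−S=0.0000, hold=0.0000 ⇒ V=0.0000 continue  boundary S*=57.8405
step 6: (k=6,j=0): S=23.2592, K−S=72.8908, hold=72.3942 ⇒ V=72.8908 exercise | (k=6,j=1): S=33.4849, K−S=62.6651, hold=62.1685 ⇒ V=62.6651 exercise | (k=6,j=2): S=48.2064, K−S=47.9436, hold=47.4471 ⇒ V=47.9436 exercise | (k=6,j=3): S=69.4000, K−S=26.7500, hold=26.8398 ⇒ V=26.8398 continue | (k=6,j=4): S=99.9113, K−S=0.0000, hold=7.4720 ⇒ V=7.4720 continue | (k=6,j=5): S=143.8366, K−S=0.0000, hold=0.0000 ⇒ V=0.0000 continue | (k=6,j=6): S=207.0735, K−S=0.0000, hold=0.0000 ⇒ V=0.0000 continue  boundary S*=48.2064
step 5: (k=5,j=0): S=27.9076, K−S=68.2424, hold=67.7459 ⇒ V=68.2424 exercise | (k=5,j=1): S=40.1770, K−S=55.9730, hold=55.4765 ⇒ V=55.9730 exercise | (k=5,j=2): S=57.8405, K−S=38.3095, hold=37.8548 ⇒ V=38.3095 exercise | (k=5,j=3): S=83.2697, K−S=12.8803, hold=17.6695 ⇒ V=17.6695 continue | (k=5,j=4): S=119.8787, K−S=0.0000, hold=3.9490 ⇒ V=3.9490 continue | (k=5,j=5): S=172.5826, K−S=0.0000, hold=0.0000 ⇒ V=0.0000 continue  boundary S*=57.8405
step 4: (k=4,j=0): S=33.4849, K−S=62.6651, hold=62.1685 ⇒ V=62.6651 exercise | (k=4,j=1): S=48.2064, K−S=47.9436, hold=47.4471 ⇒ V=47.9436 exercise | (k=4,j=2): S=69.4000, K−S=26.7500, hold=28.4867 ⇒ V=28.4867 continue | (k=4,j=3): S=99.9113, K−S=0.0000, hold=11.1801 ⇒ V=11.1801 continue | (k=4,j=4): S=143.8366, K−S=0.0000, hold=2.0871 ⇒ V=2.0871 continue  boundary S*=48.2064
step 3: (k=3,j=0): S=40.1770, K−S=55.9730, hold=55.4765 ⇒ V=55.9730 exercise | (k=3,j=1): S=57.8405, K−S=38.3095, hold=38.6228 ⇒ V=38.6228 continue | (k=3,j=2): S=83.2697, K−S=12.8803, hold=20.2691 ⇒ V=20.2691 continue | (k=3,j=3): S=119.8787, K−S=0.0000, hold=6.8821 ⇒ V=6.8821 continue  boundary S*=40.1770
step 2: (k=2,j=0): S=48.2064, K−S=47.9436, hold=47.5932 ⇒ V=47.9436 exercise | (k=2,j=1): S=69.4000, K−S=26.7500, hold=29.8646 ⇒ V=29.8646 continue | (k=2,j=2): S=99.9113, K−S=0.0000, hold=13.9218 ⇒ V=13.9218 continue  boundary S*=48.2064
step 1: (k=1,j=0): S=57.8405, K−S=38.3095, hold=39.2654 ⇒ V=39.2654 continue | (k=1,j=1): S=83.2697, K−S=12.8803, hold=22.2758 ⇒ V=22.2758 continue  boundary S*=-
step 0: (k=0,j=0): S=69.4000, K−S=26.7500, hold=31.1400 ⇒ V=31.1400 continue  boundary S*=-

price = 31.1400
boundary = - - 48.2064 40.1770 48.2064 57.8405 48.2064 57.8405
tree:
31.1400
39.2654 22.2758
47.9436 29.8646 13.9218
55.9730 38.6228 20.2691 6.8821
62.6651 47.9436 28.4867 11.1801 2.0871
68.2424 55.9730 38.3095 17.6695 3.9490 0.0000
72.8908 62.6651 47.9436 26.8398 7.4720 0.0000 0.0000
76.7649 68.2424 55.9730 38.3095 14.1377 0.0000 0.0000 0.0000
79.9938 72.8908 62.6651 47.9436 26.7500 0.0000 0.0000 0.0000 0.0000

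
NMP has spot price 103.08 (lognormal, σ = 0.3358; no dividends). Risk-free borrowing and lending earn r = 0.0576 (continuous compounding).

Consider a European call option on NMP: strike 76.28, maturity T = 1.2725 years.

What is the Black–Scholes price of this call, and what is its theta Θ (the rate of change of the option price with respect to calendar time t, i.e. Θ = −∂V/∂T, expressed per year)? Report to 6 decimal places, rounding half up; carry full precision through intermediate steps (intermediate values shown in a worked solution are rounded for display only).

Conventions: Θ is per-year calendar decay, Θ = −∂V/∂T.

σ√T = 0.3358·√1.2725 = 0.378800
d₁ = (ln(S/K) + (r+σ²/2)T) / (σ√T) = (ln(103.08/76.28) + (0.0576+0.3358²/2)·1.2725) / 0.378800 = (0.301095 + 0.145041) / 0.378800 = 1.177760
d₂ = d₁ − σ√T = 1.177760 − 0.378800 = 0.798961
e^{−rT} = 0.929326
N(d₁) = 0.880554,  N(d₂) = 0.787843
Call price V = S·N(d₁) − K·e^{−rT}·N(d₂) = 90.767497 − 55.849401 = 34.918095
φ(d₁) = (1/√(2π))·e^{−d₁²/2} = 0.199389
Θ = −S·φ(d₁)·σ/(2√T) − r·K·e^{−rT}·N(d₂) = −3.059125 − 3.216926 = -6.276050

price = 34.918095
Θ = -6.276050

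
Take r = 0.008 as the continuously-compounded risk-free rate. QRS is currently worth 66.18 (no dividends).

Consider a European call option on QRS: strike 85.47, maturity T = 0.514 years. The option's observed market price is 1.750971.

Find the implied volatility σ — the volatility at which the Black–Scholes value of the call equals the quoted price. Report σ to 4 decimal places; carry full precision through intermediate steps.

sigma = 0.3651

At σ = 0.3651 the Black–Scholes value reproduces the quote:
σ√T = 0.3651·√0.514 = 0.261754
d₁ = (ln(S/K) + (r+σ²/2)T) / (σ√T) = (ln(66.18/85.47) + (0.008+0.3651²/2)·0.514) / 0.261754 = (-0.255787 + 0.038370) / 0.261754 = -0.830618
d₂ = d₁ − σ√T = -0.830618 − 0.261754 = -1.092372
e^{−rT} = 0.995896
N(d₁) = 0.203095,  N(d₂) = 0.137335
V = S·N(d₁) − K·e^{−rT}·N(d₂) = 13.440814 − 11.689843 = 1.750971 (equal to the quote); since ∂V/∂σ > 0 for all σ, the implied volatility is unique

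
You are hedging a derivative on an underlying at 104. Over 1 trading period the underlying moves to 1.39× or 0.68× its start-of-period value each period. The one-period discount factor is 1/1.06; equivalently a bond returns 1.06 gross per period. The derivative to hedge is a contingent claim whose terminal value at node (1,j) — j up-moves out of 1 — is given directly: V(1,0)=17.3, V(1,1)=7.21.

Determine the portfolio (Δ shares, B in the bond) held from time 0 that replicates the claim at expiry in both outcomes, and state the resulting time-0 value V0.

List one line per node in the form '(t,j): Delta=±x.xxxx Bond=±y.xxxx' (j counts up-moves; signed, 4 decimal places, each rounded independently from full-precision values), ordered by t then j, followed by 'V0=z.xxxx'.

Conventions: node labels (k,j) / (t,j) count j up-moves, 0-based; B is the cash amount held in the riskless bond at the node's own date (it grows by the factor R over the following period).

Under the risk-neutral measure, an up-move has probability p* = (R−d)/(u−d) = 0.5352 and values discount at R = 1.06.
Expiry values: V(1,0)=17.3000, V(1,1)=7.2100
  t=0,j=0: stock 104.0000 → up 144.5600 (V=7.2100), down 70.7200 (V=17.3000). Price 11.2261; hedge Δ=-0.1366, bond B=25.4374.
Check: Δ(0,0)·S0 + B(0,0) = 11.2261 = V0.

(0,0): Delta=-0.1366 Bond=25.4374
V0=11.2261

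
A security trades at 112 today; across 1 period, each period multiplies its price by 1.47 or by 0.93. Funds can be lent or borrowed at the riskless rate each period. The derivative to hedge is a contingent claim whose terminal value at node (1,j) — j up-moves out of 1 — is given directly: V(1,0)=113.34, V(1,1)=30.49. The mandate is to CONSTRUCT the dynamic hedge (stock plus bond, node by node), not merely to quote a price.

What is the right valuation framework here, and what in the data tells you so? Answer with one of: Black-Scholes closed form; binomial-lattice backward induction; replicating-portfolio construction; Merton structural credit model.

Key observation: the deliverable is the dynamic trading strategy on the 1-step tree (spot 112, moves 1.47 and 0.93), so the valuation must go through the node-by-node replicating-portfolio solve.

framework: replicating-portfolio construction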